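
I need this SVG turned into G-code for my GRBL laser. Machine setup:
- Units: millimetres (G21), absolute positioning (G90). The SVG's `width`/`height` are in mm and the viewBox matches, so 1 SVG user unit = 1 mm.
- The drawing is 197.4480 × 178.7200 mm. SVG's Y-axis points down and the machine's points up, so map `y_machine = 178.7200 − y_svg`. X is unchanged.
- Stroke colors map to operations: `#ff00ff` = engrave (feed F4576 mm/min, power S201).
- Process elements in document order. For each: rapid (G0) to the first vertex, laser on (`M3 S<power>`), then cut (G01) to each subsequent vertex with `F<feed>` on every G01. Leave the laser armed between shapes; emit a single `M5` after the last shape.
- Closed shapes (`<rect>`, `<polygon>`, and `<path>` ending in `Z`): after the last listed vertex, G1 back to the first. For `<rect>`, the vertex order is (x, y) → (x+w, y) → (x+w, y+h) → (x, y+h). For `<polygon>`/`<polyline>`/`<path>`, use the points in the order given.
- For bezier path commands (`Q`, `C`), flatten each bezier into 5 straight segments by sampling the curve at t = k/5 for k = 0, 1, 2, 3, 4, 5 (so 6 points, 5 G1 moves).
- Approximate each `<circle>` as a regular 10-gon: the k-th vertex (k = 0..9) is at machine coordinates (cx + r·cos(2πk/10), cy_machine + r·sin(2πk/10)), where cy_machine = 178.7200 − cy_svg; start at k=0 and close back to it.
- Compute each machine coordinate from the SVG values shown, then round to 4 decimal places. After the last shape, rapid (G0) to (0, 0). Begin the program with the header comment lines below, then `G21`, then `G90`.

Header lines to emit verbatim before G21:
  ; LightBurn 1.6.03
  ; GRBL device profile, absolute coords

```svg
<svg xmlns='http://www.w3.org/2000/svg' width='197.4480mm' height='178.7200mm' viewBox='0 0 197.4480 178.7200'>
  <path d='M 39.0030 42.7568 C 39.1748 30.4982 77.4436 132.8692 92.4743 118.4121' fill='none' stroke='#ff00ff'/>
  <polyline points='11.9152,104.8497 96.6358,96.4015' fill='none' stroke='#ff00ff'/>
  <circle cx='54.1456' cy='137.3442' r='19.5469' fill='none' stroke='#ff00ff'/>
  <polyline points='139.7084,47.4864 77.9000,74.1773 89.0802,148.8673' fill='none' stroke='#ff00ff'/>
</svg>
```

; LightBurn 1.6.03
; GRBL device profile, absolute coords
G21
G90
G0 X39.0030 Y135.9632
M3 S201
G01 X43.1870 Y131.4145 F4576
G01 X53.5703 Y110.4646 F4576
G01 X67.2086 Y84.2236 F4576
G01 X81.1580 Y63.8014 F4576
G01 X92.4743 Y60.3079 F4576
G0 X11.9152 Y73.8703
M3 S201
G01 X96.6358 Y82.3185 F4576
G0 X73.6925 Y41.3758
M3 S201
G01 X69.9594 Y52.8652 F4576
G01 X60.1859 Y59.9660 F4576
G01 X48.1053 Y59.9660 F4576
G01 X38.3318 Y52.8652 F4576
G01 X34.5987 Y41.3758 F4576
G01 X38.3318 Y29.8864 F4576
G01 X48.1053 Y22.7856 F4576
G01 X60.1859 Y22.7856 F4576
G01 X69.9594 Y29.8864 F4576
G01 X73.6925 Y41.3758 F4576
G0 X139.7084 Y131.2336
M3 S201
G01 X77.9000 Y104.5427 F4576
G01 X89.0802 Y29.8527 F4576
M5
G0 X0.0000 Y0.0000

1 u = 1 mm; y_m = 178.7200 − y.

[1] `<path>` cubic bezier, #ff00ff→engrave S201 F4576: (39.0030,135.9632) → (43.1870,131.4145) → (53.5703,110.4646) → (67.2086,84.2236) → (81.1580,63.8014) → (92.4743,60.3079)

[2] `<polyline>` line segment, #ff00ff→engrave S201 F4576: (11.9152,73.8703) → (96.6358,82.3185)

[3] `<circle>` circle, #ff00ff→engrave S201 F4576: (73.6925,41.3758) → (69.9594,52.8652) → (60.1859,59.9660) → (48.1053,59.9660) → (38.3318,52.8652) → (34.5987,41.3758) → (38.3318,29.8864) → (48.1053,22.7856) → (60.1859,22.7856) → (69.9594,29.8864) → (73.6925,41.3758) (closed)

[4] `<polyline>` open polyline, #ff00ff→engrave S201 F4576: (139.7084,131.2336) → (77.9000,104.5427) → (89.0802,29.8527)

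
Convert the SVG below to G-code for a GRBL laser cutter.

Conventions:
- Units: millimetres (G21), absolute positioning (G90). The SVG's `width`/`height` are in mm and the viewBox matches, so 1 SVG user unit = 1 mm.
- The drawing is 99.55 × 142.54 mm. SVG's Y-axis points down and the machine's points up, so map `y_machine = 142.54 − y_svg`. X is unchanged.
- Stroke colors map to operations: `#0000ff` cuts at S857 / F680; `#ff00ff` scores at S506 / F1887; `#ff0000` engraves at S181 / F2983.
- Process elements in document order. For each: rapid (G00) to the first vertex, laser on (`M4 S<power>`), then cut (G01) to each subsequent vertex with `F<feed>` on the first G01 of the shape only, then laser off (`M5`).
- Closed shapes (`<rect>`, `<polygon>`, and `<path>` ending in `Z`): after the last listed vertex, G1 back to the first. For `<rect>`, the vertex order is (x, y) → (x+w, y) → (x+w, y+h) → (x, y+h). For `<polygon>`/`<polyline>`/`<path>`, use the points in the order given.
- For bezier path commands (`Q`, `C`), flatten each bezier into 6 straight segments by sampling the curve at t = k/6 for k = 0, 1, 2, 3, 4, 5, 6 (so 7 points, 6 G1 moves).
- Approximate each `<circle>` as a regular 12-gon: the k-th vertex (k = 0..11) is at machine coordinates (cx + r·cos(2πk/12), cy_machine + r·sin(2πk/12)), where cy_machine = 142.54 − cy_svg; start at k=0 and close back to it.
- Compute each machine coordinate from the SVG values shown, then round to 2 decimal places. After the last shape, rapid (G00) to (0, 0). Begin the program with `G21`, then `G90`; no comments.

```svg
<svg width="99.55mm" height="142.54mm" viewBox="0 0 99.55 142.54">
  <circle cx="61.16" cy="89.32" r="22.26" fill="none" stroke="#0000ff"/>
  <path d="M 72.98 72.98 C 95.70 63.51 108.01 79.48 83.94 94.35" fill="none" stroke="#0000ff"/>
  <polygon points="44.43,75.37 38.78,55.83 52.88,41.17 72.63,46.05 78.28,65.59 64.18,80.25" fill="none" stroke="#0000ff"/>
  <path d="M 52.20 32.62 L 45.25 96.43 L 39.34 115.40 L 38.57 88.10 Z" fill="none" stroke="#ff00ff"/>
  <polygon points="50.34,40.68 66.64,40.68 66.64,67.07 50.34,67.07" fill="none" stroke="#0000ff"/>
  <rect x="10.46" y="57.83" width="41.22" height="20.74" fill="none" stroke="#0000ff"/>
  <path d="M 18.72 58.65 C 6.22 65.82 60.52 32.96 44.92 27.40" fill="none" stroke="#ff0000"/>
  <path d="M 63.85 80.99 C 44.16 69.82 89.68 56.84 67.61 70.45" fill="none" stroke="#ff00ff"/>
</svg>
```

G21
G90
G00 X83.42 Y53.22
M4 S857
G01 X80.44 Y64.35 F680
G01 X72.29 Y72.50
G01 X61.16 Y75.48
G01 X50.03 Y72.50
G01 X41.88 Y64.35
G01 X38.90 Y53.22
G01 X41.88 Y42.09
G01 X50.03 Y33.94
G01 X61.16 Y30.96
G01 X72.29 Y33.94
G01 X80.44 Y42.09
G01 X83.42 Y53.22
M5
G00 X72.98 Y69.56
M4 S857
G01 X83.35 Y72.30 F680
G01 X91.27 Y71.53
G01 X96.01 Y68.00
G01 X96.85 Y62.44
G01 X93.06 Y55.59
G01 X83.94 Y48.19
M5
G00 X44.43 Y67.17
M4 S857
G01 X38.78 Y86.71 F680
G01 X52.88 Y101.37
G01 X72.63 Y96.49
G01 X78.28 Y76.95
G01 X64.18 Y62.29
G01 X44.43 Y67.17
M5
G00 X52.20 Y109.92
M4 S506
G01 X45.25 Y46.11 F1887
G01 X39.34 Y27.14
G01 X38.57 Y54.44
G01 X52.20 Y109.92
M5
G00 X50.34 Y101.86
M4 S857
G01 X66.64 Y101.86 F680
G01 X66.64 Y75.47
G01 X50.34 Y75.47
G01 X50.34 Y101.86
M5
G00 X10.46 Y84.71
M4 S857
G01 X51.68 Y84.71 F680
G01 X51.68 Y63.97
G01 X10.46 Y63.97
G01 X10.46 Y84.71
M5
G00 X18.72 Y83.89
M4 S181
G01 X17.40 Y83.33 F2983
G01 X23.42 Y87.57
G01 X32.98 Y94.74
G01 X42.28 Y102.97
G01 X47.53 Y110.40
G01 X44.92 Y115.14
M5
G00 X63.85 Y61.55
M4 S506
G01 X58.82 Y67.15 F1887
G01 X60.98 Y72.27
G01 X66.62 Y76.11
G01 X72.07 Y77.89
G01 X73.63 Y76.81
G01 X67.61 Y72.09
M5
G00 X0.00 Y0.00

viewBox `0 0 99.55 142.54` with mm width/height → 1 unit = 1 mm. Flip: y_m = 142.54 − y_svg.

**Shape 1** — `<circle>` circle, stroke `#0000ff` → cut (S857, F680). Machine vertices: (83.42,53.22) → (80.44,64.35) → (72.29,72.50) → (61.16,75.48) → (50.03,72.50) → (41.88,64.35) → (38.90,53.22) → (41.88,42.09) → (50.03,33.94) → (61.16,30.96) → (72.29,33.94) → (80.44,42.09) → (83.42,53.22). Closed: final G1 returns to the first vertex.

**Shape 2** — `<path>` cubic bezier, stroke `#0000ff` → cut (S857, F680). Control points (SVG): P0=(72.98,72.98), P1=(95.70,63.51), P2=(108.01,79.48), P3=(83.94,94.35); sampled at t=k/6. Machine vertices: (72.98,69.56) → (83.35,72.30) → (91.27,71.53) → (96.01,68.00) → (96.85,62.44) → (93.06,55.59) → (83.94,48.19). Open path.

**Shape 3** — `<polygon>` regular polygon, stroke `#0000ff` → cut (S857, F680). Machine vertices: (44.43,67.17) → (38.78,86.71) → (52.88,101.37) → (72.63,96.49) → (78.28,76.95) → (64.18,62.29) → (44.43,67.17). Closed: final G1 returns to the first vertex.

**Shape 4** — `<path>` closed polygon, stroke `#ff00ff` → score (S506, F1887). Machine vertices: (52.20,109.92) → (45.25,46.11) → (39.34,27.14) → (38.57,54.44) → (52.20,109.92). Closed: final G1 returns to the first vertex.

**Shape 5** — `<polygon>` rectangle, stroke `#0000ff` → cut (S857, F680). Machine vertices: (50.34,101.86) → (66.64,101.86) → (66.64,75.47) → (50.34,75.47) → (50.34,101.86). Closed: final G1 returns to the first vertex.

**Shape 6** — `<rect>` rectangle, stroke `#0000ff` → cut (S857, F680). Machine vertices: (10.46,84.71) → (51.68,84.71) → (51.68,63.97) → (10.46,63.97) → (10.46,84.71). Closed: final G1 returns to the first vertex.

**Shape 7** — `<path>` cubic bezier, stroke `#ff0000` → engrave (S181, F2983). Control points (SVG): P0=(18.72,58.65), P1=(6.22,65.82), P2=(60.52,32.96), P3=(44.92,27.40); sampled at t=k/6. Machine vertices: (18.72,83.89) → (17.40,83.33) → (23.42,87.57) → (32.98,94.74) → (42.28,102.97) → (47.53,110.40) → (44.92,115.14). Open path.

**Shape 8** — `<path>` cubic bezier, stroke `#ff00ff` → score (S506, F1887). Control points (SVG): P0=(63.85,80.99), P1=(44.16,69.82), P2=(89.68,56.84), P3=(67.61,70.45); sampled at t=k/6. Machine vertices: (63.85,61.55) → (58.82,67.15) → (60.98,72.27) → (66.62,76.11) → (72.07,77.89) → (73.63,76.81) → (67.61,72.09). Open path.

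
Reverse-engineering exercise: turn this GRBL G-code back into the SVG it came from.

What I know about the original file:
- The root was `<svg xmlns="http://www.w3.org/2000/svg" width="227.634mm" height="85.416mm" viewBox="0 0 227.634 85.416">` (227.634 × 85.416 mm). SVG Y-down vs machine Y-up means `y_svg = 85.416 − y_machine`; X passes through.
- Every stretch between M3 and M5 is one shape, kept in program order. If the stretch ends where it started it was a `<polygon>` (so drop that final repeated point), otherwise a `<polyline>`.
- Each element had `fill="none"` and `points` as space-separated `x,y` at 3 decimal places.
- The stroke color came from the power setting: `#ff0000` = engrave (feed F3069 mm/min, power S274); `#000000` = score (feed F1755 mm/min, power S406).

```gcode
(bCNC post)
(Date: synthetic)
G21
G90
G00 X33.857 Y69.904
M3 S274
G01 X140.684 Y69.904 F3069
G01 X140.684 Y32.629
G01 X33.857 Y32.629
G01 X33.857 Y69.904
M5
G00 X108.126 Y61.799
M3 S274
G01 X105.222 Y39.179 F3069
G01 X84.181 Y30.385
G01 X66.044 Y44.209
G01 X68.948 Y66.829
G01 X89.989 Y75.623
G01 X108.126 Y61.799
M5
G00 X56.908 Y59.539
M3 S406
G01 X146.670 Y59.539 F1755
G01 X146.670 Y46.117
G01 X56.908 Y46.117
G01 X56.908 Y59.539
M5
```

Machine Y-up, SVG Y-down with viewBox height 85.416, so y_svg = 85.416 − y_machine; X carries over.

Run 1: the run's S274 means `#ff0000` (engrave). The run returns to its start, so emit a `<polygon>` with points (Y-flipped): 33.857,15.512 140.684,15.512 140.684,52.787 33.857,52.787.

Run 2: power S274 maps to stroke `#ff0000` (engrave). The run returns to its start, so emit a `<polygon>` with points (Y-flipped): 108.126,23.617 105.222,46.237 84.181,55.031 66.044,41.207 68.948,18.587 89.989,9.793.

Run 3: the run's S406 means `#000000` (score). The run returns to its start, so emit a `<polygon>` with points (Y-flipped): 56.908,25.877 146.670,25.877 146.670,39.299 56.908,39.299.

<svg xmlns="http://www.w3.org/2000/svg" width="227.634mm" height="85.416mm" viewBox="0 0 227.634 85.416">
  <polygon points="33.857,15.512 140.684,15.512 140.684,52.787 33.857,52.787" fill="none" stroke="#ff0000"/>
  <polygon points="108.126,23.617 105.222,46.237 84.181,55.031 66.044,41.207 68.948,18.587 89.989,9.793" fill="none" stroke="#ff0000"/>
  <polygon points="56.908,25.877 146.670,25.877 146.670,39.299 56.908,39.299" fill="none" stroke="#000000"/>
</svg>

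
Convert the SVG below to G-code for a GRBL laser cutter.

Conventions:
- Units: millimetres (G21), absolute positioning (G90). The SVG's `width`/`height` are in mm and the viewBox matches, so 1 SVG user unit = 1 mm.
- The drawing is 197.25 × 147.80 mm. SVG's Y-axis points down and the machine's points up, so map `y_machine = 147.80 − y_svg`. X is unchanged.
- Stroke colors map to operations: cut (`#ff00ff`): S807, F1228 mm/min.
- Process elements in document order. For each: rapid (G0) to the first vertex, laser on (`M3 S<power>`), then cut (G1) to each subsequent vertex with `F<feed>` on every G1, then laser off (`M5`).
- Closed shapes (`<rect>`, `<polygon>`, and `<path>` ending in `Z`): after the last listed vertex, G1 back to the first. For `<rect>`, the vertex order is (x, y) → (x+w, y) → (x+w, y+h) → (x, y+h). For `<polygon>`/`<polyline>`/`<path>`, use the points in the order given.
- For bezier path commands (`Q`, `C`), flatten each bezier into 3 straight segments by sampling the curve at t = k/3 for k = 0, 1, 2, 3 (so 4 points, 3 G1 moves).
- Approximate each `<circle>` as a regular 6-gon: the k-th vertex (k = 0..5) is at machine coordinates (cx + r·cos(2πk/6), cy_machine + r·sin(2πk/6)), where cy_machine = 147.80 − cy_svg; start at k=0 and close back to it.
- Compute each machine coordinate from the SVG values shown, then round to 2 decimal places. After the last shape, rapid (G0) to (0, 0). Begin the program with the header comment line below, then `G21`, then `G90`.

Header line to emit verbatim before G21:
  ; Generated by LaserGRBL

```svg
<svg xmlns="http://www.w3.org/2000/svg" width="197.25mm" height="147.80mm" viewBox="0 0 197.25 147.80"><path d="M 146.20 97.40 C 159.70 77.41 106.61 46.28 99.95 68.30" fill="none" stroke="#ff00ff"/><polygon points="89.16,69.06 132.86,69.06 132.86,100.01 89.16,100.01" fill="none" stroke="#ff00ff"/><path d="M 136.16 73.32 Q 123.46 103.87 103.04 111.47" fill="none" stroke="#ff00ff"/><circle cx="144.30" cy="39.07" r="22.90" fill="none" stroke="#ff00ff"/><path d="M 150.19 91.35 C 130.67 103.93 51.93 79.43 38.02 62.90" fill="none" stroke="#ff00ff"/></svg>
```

1 u = 1 mm; y_m = 147.80 − y.

[1] `<path>` cubic bezier, #ff00ff→cut S807 F1228: (146.20,50.40) → (141.69,71.72) → (117.90,86.18) → (99.95,79.50)

[2] `<polygon>` rectangle, #ff00ff→cut S807 F1228: (89.16,78.74) → (132.86,78.74) → (132.86,47.79) → (89.16,47.79) → (89.16,78.74) (closed)

[3] `<path>` quadratic bezier, #ff00ff→cut S807 F1228: (136.16,74.48) → (126.84,56.66) → (115.80,43.95) → (103.04,36.33)

[4] `<circle>` circle, #ff00ff→cut S807 F1228: (167.20,108.73) → (155.75,128.56) → (132.85,128.56) → (121.40,108.73) → (132.85,88.90) → (155.75,88.90) → (167.20,108.73) (closed)

[5] `<path>` cubic bezier, #ff00ff→cut S807 F1228: (150.19,56.45) → (115.52,54.56) → (68.95,67.38) → (38.02,84.90)

; Generated by LaserGRBL
G21
G90
G0 X146.20 Y50.40
M3 S807
G1 X141.69 Y71.72 F1228
G1 X117.90 Y86.18 F1228
G1 X99.95 Y79.50 F1228
M5
G0 X89.16 Y78.74
M3 S807
G1 X132.86 Y78.74 F1228
G1 X132.86 Y47.79 F1228
G1 X89.16 Y47.79 F1228
G1 X89.16 Y78.74 F1228
M5
G0 X136.16 Y74.48
M3 S807
G1 X126.84 Y56.66 F1228
G1 X115.80 Y43.95 F1228
G1 X103.04 Y36.33 F1228
M5
G0 X167.20 Y108.73
M3 S807
G1 X155.75 Y128.56 F1228
G1 X132.85 Y128.56 F1228
G1 X121.40 Y108.73 F1228
G1 X132.85 Y88.90 F1228
G1 X155.75 Y88.90 F1228
G1 X167.20 Y108.73 F1228
M5
G0 X150.19 Y56.45
M3 S807
G1 X115.52 Y54.56 F1228
G1 X68.95 Y67.38 F1228
G1 X38.02 Y84.90 F1228
M5
G0 X0.00 Y0.00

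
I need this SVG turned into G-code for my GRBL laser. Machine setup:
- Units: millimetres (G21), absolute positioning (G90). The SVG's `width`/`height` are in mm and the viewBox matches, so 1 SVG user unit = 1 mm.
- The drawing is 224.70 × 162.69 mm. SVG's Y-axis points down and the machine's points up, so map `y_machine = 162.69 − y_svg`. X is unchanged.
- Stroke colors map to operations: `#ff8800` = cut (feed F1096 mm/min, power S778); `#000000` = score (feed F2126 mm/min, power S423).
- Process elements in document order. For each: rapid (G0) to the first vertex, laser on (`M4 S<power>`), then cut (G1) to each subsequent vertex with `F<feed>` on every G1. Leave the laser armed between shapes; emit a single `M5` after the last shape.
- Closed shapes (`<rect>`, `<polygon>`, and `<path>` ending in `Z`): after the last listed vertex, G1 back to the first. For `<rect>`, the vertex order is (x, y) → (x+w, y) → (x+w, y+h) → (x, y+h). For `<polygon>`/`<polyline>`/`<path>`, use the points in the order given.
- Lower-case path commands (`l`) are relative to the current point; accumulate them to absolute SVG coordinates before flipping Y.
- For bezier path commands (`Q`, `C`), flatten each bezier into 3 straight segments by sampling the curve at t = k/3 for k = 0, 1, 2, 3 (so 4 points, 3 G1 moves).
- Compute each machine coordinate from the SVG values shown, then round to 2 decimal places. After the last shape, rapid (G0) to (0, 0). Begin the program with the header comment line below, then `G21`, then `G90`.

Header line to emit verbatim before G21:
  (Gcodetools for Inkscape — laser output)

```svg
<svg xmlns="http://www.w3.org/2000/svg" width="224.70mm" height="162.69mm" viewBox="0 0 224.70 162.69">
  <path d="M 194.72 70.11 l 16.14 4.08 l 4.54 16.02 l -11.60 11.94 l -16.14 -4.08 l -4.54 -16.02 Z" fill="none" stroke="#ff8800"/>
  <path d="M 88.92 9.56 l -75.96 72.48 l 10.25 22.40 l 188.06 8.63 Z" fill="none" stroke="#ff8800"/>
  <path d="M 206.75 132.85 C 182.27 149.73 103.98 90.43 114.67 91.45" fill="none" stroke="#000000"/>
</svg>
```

Since the viewBox matches the mm dimensions, user units are millimetres directly. The only transform is the Y-flip y_m = 162.69 − y_svg.

Shape 1 is a regular polygon drawn with `<path>`. Its stroke #ff8800 means cut at S778, F1096. After flipping Y the toolpath is (194.72,92.58) → (210.86,88.50) → (215.40,72.48) → (203.80,60.54) → (187.66,64.62) → (183.12,80.64) → (194.72,92.58), returning to the start.

Shape 2 is a closed polygon drawn with `<path>`. Its stroke #ff8800 means cut at S778, F1096. After flipping Y the toolpath is (88.92,153.13) → (12.96,80.65) → (23.21,58.25) → (211.27,49.62) → (88.92,153.13), returning to the start.

Shape 3 is a cubic bezier drawn with `<path>`. Its stroke #000000 means score at S423, F2126. After flipping Y the toolpath is (206.75,29.84) → (169.62,33.30) → (128.35,57.21) → (114.67,71.24).

(Gcodetools for Inkscape — laser output)
G21
G90
G0 X194.72 Y92.58
M4 S778
G1 X210.86 Y88.50 F1096
G1 X215.40 Y72.48 F1096
G1 X203.80 Y60.54 F1096
G1 X187.66 Y64.62 F1096
G1 X183.12 Y80.64 F1096
G1 X194.72 Y92.58 F1096
G0 X88.92 Y153.13
M4 S778
G1 X12.96 Y80.65 F1096
G1 X23.21 Y58.25 F1096
G1 X211.27 Y49.62 F1096
G1 X88.92 Y153.13 F1096
G0 X206.75 Y29.84
M4 S423
G1 X169.62 Y33.30 F2126
G1 X128.35 Y57.21 F2126
G1 X114.67 Y71.24 F2126
M5
G0 X0.00 Y0.00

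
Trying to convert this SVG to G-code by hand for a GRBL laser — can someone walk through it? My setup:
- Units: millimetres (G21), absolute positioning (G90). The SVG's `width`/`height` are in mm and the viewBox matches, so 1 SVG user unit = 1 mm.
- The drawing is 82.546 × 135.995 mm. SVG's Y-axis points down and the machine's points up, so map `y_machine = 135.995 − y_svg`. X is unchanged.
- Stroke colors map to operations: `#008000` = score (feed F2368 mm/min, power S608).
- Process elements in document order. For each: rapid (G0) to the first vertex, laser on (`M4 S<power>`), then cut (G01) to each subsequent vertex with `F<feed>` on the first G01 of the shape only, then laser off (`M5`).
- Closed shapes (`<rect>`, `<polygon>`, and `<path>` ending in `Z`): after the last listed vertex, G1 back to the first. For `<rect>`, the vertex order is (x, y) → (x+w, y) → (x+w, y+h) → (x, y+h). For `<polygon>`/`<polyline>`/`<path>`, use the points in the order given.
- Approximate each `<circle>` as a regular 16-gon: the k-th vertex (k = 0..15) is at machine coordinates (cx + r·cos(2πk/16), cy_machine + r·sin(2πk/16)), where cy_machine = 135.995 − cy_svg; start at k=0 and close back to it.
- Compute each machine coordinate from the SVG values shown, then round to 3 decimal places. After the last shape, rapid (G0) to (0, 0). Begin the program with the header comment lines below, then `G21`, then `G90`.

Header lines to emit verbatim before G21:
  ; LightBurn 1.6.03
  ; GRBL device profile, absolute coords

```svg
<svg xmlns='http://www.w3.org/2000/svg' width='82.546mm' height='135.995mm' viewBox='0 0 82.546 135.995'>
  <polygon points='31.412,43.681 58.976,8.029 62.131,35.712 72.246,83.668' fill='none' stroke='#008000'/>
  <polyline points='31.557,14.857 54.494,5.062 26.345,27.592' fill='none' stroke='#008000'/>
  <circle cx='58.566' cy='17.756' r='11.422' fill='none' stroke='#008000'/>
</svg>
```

Since the viewBox matches the mm dimensions, user units are millimetres directly. The only transform is the Y-flip y_m = 135.995 − y_svg.

Shape 1 is a closed polygon drawn with `<polygon>`. Its stroke #008000 means score at S608, F2368. After flipping Y the toolpath is (31.412,92.314) → (58.976,127.966) → (62.131,100.283) → (72.246,52.327) → (31.412,92.314), returning to the start.

Shape 2 is a open polyline drawn with `<polyline>`. Its stroke #008000 means score at S608, F2368. After flipping Y the toolpath is (31.557,121.138) → (54.494,130.933) → (26.345,108.403).

Shape 3 is a circle drawn with `<circle>`. Its stroke #008000 means score at S608, F2368. After flipping Y the toolpath is (69.988,118.239) → (69.119,122.610) → (66.643,126.316) → (62.937,128.792) → (58.566,129.661) → (54.195,128.792) → (50.489,126.316) → (48.013,122.610) → (47.144,118.239) → (48.013,113.868) → (50.489,110.162) → (54.195,107.686) → (58.566,106.817) → (62.937,107.686) → (66.643,110.162) → (69.119,113.868) → (69.988,118.239), returning to the start.

; LightBurn 1.6.03
; GRBL device profile, absolute coords
G21
G90
G0 X31.412 Y92.314
M4 S608
G01 X58.976 Y127.966 F2368
G01 X62.131 Y100.283
G01 X72.246 Y52.327
G01 X31.412 Y92.314
M5
G0 X31.557 Y121.138
M4 S608
G01 X54.494 Y130.933 F2368
G01 X26.345 Y108.403
M5
G0 X69.988 Y118.239
M4 S608
G01 X69.119 Y122.610 F2368
G01 X66.643 Y126.316
G01 X62.937 Y128.792
G01 X58.566 Y129.661
G01 X54.195 Y128.792
G01 X50.489 Y126.316
G01 X48.013 Y122.610
G01 X47.144 Y118.239
G01 X48.013 Y113.868
G01 X50.489 Y110.162
G01 X54.195 Y107.686
G01 X58.566 Y106.817
G01 X62.937 Y107.686
G01 X66.643 Y110.162
G01 X69.119 Y113.868
G01 X69.988 Y118.239
M5
G0 X0.000 Y0.000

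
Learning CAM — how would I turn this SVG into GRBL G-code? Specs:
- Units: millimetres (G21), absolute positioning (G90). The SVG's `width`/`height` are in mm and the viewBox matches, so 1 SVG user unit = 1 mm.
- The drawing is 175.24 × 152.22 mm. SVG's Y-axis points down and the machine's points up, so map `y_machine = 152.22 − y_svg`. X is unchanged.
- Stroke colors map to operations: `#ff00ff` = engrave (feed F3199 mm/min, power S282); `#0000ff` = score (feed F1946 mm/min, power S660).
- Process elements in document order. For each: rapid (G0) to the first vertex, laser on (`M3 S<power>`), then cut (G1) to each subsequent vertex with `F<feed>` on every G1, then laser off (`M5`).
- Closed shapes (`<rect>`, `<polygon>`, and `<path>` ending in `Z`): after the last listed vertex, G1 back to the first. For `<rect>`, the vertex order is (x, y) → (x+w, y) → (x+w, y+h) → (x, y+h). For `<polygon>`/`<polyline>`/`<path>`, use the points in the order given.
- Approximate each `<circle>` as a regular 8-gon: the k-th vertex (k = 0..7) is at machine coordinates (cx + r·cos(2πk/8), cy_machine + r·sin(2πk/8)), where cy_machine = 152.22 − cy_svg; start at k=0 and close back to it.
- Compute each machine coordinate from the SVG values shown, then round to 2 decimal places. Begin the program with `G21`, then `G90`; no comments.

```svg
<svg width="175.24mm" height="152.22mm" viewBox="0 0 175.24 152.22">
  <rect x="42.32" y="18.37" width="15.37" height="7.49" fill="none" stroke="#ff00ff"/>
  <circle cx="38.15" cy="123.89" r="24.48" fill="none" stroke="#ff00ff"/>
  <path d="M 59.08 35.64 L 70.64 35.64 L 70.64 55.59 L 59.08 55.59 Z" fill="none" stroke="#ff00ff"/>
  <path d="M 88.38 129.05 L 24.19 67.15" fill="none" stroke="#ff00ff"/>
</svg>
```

Since the viewBox matches the mm dimensions, user units are millimetres directly. The only transform is the Y-flip y_m = 152.22 − y_svg.

Shape 1 is a rectangle drawn with `<rect>`. Its stroke #ff00ff means engrave at S282, F3199. After flipping Y the toolpath is (42.32,133.85) → (57.69,133.85) → (57.69,126.36) → (42.32,126.36) → (42.32,133.85), returning to the start.

Shape 2 is a circle drawn with `<circle>`. Its stroke #ff00ff means engrave at S282, F3199. After flipping Y the toolpath is (62.63,28.33) → (55.46,45.64) → (38.15,52.81) → (20.84,45.64) → (13.67,28.33) → (20.84,11.02) → (38.15,3.85) → (55.46,11.02) → (62.63,28.33), returning to the start.

Shape 3 is a rectangle drawn with `<path>`. Its stroke #ff00ff means engrave at S282, F3199. After flipping Y the toolpath is (59.08,116.58) → (70.64,116.58) → (70.64,96.63) → (59.08,96.63) → (59.08,116.58), returning to the start.

Shape 4 is a line segment drawn with `<path>`. Its stroke #ff00ff means engrave at S282, F3199. After flipping Y the toolpath is (88.38,23.17) → (24.19,85.07).

G21
G90
G0 X42.32 Y133.85
M3 S282
G1 X57.69 Y133.85 F3199
G1 X57.69 Y126.36 F3199
G1 X42.32 Y126.36 F3199
G1 X42.32 Y133.85 F3199
M5
G0 X62.63 Y28.33
M3 S282
G1 X55.46 Y45.64 F3199
G1 X38.15 Y52.81 F3199
G1 X20.84 Y45.64 F3199
G1 X13.67 Y28.33 F3199
G1 X20.84 Y11.02 F3199
G1 X38.15 Y3.85 F3199
G1 X55.46 Y11.02 F3199
G1 X62.63 Y28.33 F3199
M5
G0 X59.08 Y116.58
M3 S282
G1 X70.64 Y116.58 F3199
G1 X70.64 Y96.63 F3199
G1 X59.08 Y96.63 F3199
G1 X59.08 Y116.58 F3199
M5
G0 X88.38 Y23.17
M3 S282
G1 X24.19 Y85.07 F3199
M5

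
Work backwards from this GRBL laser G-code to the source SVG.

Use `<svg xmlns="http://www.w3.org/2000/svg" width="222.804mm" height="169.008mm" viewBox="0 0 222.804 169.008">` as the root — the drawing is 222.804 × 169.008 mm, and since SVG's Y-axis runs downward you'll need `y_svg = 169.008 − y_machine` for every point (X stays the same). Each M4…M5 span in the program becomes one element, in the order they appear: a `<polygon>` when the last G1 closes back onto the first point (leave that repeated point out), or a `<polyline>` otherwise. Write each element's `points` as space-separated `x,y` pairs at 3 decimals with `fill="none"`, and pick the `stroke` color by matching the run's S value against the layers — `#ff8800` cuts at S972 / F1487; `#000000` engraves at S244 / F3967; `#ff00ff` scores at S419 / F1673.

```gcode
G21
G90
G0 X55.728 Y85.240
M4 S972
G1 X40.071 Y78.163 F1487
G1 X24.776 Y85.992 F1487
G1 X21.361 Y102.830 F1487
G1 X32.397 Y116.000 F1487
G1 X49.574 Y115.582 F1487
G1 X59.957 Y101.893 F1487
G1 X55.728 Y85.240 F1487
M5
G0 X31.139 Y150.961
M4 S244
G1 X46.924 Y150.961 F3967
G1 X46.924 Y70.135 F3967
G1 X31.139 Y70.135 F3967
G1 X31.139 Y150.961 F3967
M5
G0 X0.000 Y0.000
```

<svg xmlns="http://www.w3.org/2000/svg" width="222.804mm" height="169.008mm" viewBox="0 0 222.804 169.008">
  <polygon points="55.728,83.768 40.071,90.845 24.776,83.016 21.361,66.178 32.397,53.008 49.574,53.426 59.957,67.115" fill="none" stroke="#ff8800"/>
  <polygon points="31.139,18.047 46.924,18.047 46.924,98.873 31.139,98.873" fill="none" stroke="#000000"/>
</svg>

y_svg = 169.008 − y_m.

[1] S972→`#ff8800` (cut); closed run; points: 55.728,83.768 40.071,90.845 24.776,83.016 21.361,66.178 32.397,53.008 49.574,53.426 59.957,67.115

[2] S244→`#000000` (engrave); closed run; points: 31.139,18.047 46.924,18.047 46.924,98.873 31.139,98.873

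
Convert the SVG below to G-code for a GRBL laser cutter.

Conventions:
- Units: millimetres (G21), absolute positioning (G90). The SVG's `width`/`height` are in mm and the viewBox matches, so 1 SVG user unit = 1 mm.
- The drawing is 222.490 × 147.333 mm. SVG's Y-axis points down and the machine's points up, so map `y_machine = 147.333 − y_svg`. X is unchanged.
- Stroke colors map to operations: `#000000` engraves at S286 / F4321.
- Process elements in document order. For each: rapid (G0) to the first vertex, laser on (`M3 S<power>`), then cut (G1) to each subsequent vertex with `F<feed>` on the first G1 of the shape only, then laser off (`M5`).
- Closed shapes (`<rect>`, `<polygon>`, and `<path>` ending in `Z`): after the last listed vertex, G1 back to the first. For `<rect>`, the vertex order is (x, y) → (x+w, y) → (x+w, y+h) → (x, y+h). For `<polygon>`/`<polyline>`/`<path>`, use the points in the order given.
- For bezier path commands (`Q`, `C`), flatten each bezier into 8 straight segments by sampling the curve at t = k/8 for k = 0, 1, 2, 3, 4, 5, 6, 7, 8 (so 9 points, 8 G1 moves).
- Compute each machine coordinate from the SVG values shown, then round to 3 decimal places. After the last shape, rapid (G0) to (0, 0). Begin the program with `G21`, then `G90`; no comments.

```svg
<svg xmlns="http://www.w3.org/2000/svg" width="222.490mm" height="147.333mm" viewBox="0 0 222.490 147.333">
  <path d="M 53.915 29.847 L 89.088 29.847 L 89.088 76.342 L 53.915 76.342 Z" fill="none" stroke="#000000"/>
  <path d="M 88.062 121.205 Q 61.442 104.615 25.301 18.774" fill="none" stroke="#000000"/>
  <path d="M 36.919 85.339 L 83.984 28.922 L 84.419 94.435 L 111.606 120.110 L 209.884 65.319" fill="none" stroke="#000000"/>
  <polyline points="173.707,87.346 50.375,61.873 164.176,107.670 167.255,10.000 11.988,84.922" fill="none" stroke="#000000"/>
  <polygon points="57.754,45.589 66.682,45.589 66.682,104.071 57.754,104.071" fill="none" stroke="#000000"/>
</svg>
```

G21
G90
G0 X53.915 Y117.486
M3 S286
G1 X89.088 Y117.486 F4321
G1 X89.088 Y70.991
G1 X53.915 Y70.991
G1 X53.915 Y117.486
M5
G0 X88.062 Y26.128
M3 S286
G1 X81.258 Y31.358 F4321
G1 X74.157 Y38.751
G1 X66.758 Y48.309
G1 X59.062 Y60.031
G1 X51.068 Y73.917
G1 X42.776 Y89.967
G1 X34.187 Y108.181
G1 X25.301 Y128.559
M5
G0 X36.919 Y61.994
M3 S286
G1 X83.984 Y118.411 F4321
G1 X84.419 Y52.898
G1 X111.606 Y27.223
G1 X209.884 Y82.014
M5
G0 X173.707 Y59.987
M3 S286
G1 X50.375 Y85.460 F4321
G1 X164.176 Y39.663
G1 X167.255 Y137.333
G1 X11.988 Y62.411
M5
G0 X57.754 Y101.744
M3 S286
G1 X66.682 Y101.744 F4321
G1 X66.682 Y43.262
G1 X57.754 Y43.262
G1 X57.754 Y101.744
M5
G0 X0.000 Y0.000

viewBox `0 0 222.490 147.333` with mm width/height → 1 unit = 1 mm. Flip: y_m = 147.333 − y_svg.

**Shape 1** — `<path>` rectangle, stroke `#000000` → engrave (S286, F4321). Machine vertices: (53.915,117.486) → (89.088,117.486) → (89.088,70.991) → (53.915,70.991) → (53.915,117.486). Closed: final G1 returns to the first vertex.

**Shape 2** — `<path>` quadratic bezier, stroke `#000000` → engrave (S286, F4321). Control points (SVG): P0=(88.062,121.205), P1=(61.442,104.615), P2=(25.301,18.774); sampled at t=k/8. Machine vertices: (88.062,26.128) → (81.258,31.358) → (74.157,38.751) → (66.758,48.309) → (59.062,60.031) → (51.068,73.917) → (42.776,89.967) → (34.187,108.181) → (25.301,128.559). Open path.

**Shape 3** — `<path>` open polyline, stroke `#000000` → engrave (S286, F4321). Machine vertices: (36.919,61.994) → (83.984,118.411) → (84.419,52.898) → (111.606,27.223) → (209.884,82.014). Open path.

**Shape 4** — `<polyline>` open polyline, stroke `#000000` → engrave (S286, F4321). Machine vertices: (173.707,59.987) → (50.375,85.460) → (164.176,39.663) → (167.255,137.333) → (11.988,62.411). Open path.

**Shape 5** — `<polygon>` rectangle, stroke `#000000` → engrave (S286, F4321). Machine vertices: (57.754,101.744) → (66.682,101.744) → (66.682,43.262) → (57.754,43.262) → (57.754,101.744). Closed: final G1 returns to the first vertex.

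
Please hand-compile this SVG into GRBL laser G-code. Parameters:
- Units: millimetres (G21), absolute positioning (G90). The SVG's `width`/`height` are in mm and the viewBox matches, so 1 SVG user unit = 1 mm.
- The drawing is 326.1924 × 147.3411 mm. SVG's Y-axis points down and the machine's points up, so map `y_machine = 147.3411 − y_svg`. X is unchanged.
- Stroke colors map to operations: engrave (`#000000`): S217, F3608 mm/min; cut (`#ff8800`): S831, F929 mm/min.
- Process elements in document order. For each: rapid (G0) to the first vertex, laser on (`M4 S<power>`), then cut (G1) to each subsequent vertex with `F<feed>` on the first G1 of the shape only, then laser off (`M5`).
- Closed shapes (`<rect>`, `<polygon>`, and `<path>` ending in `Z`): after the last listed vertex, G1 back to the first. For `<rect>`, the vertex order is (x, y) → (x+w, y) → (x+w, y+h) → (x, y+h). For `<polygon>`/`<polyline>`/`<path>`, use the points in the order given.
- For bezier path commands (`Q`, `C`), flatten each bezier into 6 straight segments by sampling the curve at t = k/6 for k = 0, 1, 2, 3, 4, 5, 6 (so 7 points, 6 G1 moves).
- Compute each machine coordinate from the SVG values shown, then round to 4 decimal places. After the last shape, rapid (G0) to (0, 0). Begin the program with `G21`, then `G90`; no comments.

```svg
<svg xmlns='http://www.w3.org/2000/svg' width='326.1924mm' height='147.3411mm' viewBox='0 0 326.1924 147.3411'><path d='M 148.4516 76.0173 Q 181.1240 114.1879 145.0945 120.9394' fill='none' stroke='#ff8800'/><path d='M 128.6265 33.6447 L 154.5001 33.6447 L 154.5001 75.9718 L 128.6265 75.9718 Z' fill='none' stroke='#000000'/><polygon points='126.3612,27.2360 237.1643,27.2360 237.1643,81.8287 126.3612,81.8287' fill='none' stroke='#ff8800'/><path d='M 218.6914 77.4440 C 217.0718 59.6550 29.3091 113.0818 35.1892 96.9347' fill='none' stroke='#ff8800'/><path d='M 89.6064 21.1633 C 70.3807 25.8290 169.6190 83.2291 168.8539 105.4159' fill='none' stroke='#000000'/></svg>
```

viewBox `0 0 326.1924 147.3411` with mm width/height → 1 unit = 1 mm. Flip: y_m = 147.3411 − y_svg.

**Shape 1** — `<path>` quadratic bezier, stroke `#ff8800` → cut (S831, F929). Control points (SVG): P0=(148.4516,76.0173), P1=(181.1240,114.1879), P2=(145.0945,120.9394); sampled at t=k/6. Machine vertices: (148.4516,71.3238) → (157.4340,59.4730) → (162.5997,49.3677) → (163.9485,41.0080) → (161.4806,34.3937) → (155.1959,29.5250) → (145.0945,26.4017). Open path.

**Shape 2** — `<path>` rectangle, stroke `#000000` → engrave (S217, F3608). Machine vertices: (128.6265,113.6964) → (154.5001,113.6964) → (154.5001,71.3693) → (128.6265,71.3693) → (128.6265,113.6964). Closed: final G1 returns to the first vertex.

**Shape 3** — `<polygon>` rectangle, stroke `#ff8800` → cut (S831, F929). Machine vertices: (126.3612,120.1051) → (237.1643,120.1051) → (237.1643,65.5124) → (126.3612,65.5124) → (126.3612,120.1051). Closed: final G1 returns to the first vertex.

**Shape 4** — `<path>` cubic bezier, stroke `#ff8800` → cut (S831, F929). Control points (SVG): P0=(218.6914,77.4440), P1=(217.0718,59.6550), P2=(29.3091,113.0818), P3=(35.1892,96.9347); sampled at t=k/6. Machine vertices: (218.6914,69.8971) → (204.1279,73.5088) → (169.0902,69.1619) → (124.1279,60.7675) → (79.7906,52.2362) → (46.6278,47.4789) → (35.1892,50.4064). Open path.

**Shape 5** — `<path>` cubic bezier, stroke `#000000` → engrave (S217, F3608). Control points (SVG): P0=(89.6064,21.1633), P1=(70.3807,25.8290), P2=(169.6190,83.2291), P3=(168.8539,105.4159); sampled at t=k/6. Machine vertices: (89.6064,126.1778) → (88.8541,119.8576) → (101.7773,107.1913) → (122.3074,90.6219) → (144.3759,72.5924) → (161.9143,55.5459) → (168.8539,41.9252). Open path.

G21
G90
G0 X148.4516 Y71.3238
M4 S831
G1 X157.4340 Y59.4730 F929
G1 X162.5997 Y49.3677
G1 X163.9485 Y41.0080
G1 X161.4806 Y34.3937
G1 X155.1959 Y29.5250
G1 X145.0945 Y26.4017
M5
G0 X128.6265 Y113.6964
M4 S217
G1 X154.5001 Y113.6964 F3608
G1 X154.5001 Y71.3693
G1 X128.6265 Y71.3693
G1 X128.6265 Y113.6964
M5
G0 X126.3612 Y120.1051
M4 S831
G1 X237.1643 Y120.1051 F929
G1 X237.1643 Y65.5124
G1 X126.3612 Y65.5124
G1 X126.3612 Y120.1051
M5
G0 X218.6914 Y69.8971
M4 S831
G1 X204.1279 Y73.5088 F929
G1 X169.0902 Y69.1619
G1 X124.1279 Y60.7675
G1 X79.7906 Y52.2362
G1 X46.6278 Y47.4789
G1 X35.1892 Y50.4064
M5
G0 X89.6064 Y126.1778
M4 S217
G1 X88.8541 Y119.8576 F3608
G1 X101.7773 Y107.1913
G1 X122.3074 Y90.6219
G1 X144.3759 Y72.5924
G1 X161.9143 Y55.5459
G1 X168.8539 Y41.9252
M5
G0 X0.0000 Y0.0000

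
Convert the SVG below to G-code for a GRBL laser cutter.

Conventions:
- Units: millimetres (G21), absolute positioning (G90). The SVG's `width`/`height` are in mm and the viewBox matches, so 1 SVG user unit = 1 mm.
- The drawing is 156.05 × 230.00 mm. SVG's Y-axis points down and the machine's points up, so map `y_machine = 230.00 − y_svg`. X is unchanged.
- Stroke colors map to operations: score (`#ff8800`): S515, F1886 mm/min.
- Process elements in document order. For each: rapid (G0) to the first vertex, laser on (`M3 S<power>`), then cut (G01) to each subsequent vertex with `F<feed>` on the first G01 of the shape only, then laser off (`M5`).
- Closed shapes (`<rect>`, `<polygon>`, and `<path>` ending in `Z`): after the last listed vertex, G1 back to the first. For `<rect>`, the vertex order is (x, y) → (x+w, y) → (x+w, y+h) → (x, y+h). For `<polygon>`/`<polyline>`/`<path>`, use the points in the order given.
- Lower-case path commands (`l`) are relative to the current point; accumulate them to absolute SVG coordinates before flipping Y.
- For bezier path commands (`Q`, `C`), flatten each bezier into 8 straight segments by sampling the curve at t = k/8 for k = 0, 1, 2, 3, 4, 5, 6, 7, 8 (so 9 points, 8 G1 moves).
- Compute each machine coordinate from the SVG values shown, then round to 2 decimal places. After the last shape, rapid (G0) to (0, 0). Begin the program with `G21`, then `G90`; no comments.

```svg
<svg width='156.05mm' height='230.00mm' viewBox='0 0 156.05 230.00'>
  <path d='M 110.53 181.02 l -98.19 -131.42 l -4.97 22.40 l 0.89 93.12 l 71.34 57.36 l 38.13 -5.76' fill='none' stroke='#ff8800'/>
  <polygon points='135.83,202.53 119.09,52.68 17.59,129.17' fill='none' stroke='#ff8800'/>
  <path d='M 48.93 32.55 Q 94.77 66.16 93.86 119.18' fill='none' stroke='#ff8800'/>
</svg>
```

G21
G90
G0 X110.53 Y48.98
M3 S515
G01 X12.34 Y180.40 F1886
G01 X7.37 Y158.00
G01 X8.26 Y64.88
G01 X79.60 Y7.52
G01 X117.73 Y13.28
M5
G0 X135.83 Y27.47
M3 S515
G01 X119.09 Y177.32 F1886
G01 X17.59 Y100.83
G01 X135.83 Y27.47
M5
G0 X48.93 Y197.45
M3 S515
G01 X59.66 Y188.74 F1886
G01 X68.93 Y179.43
G01 X76.74 Y169.51
G01 X83.08 Y158.99
G01 X87.97 Y147.86
G01 X91.39 Y136.12
G01 X93.36 Y123.77
G01 X93.86 Y110.82
M5
G0 X0.00 Y0.00

Since the viewBox matches the mm dimensions, user units are millimetres directly. The only transform is the Y-flip y_m = 230.00 − y_svg.

Shape 1 is a open polyline drawn with `<path>`. Its stroke #ff8800 means score at S515, F1886. After flipping Y the toolpath is (110.53,48.98) → (12.34,180.40) → (7.37,158.00) → (8.26,64.88) → (79.60,7.52) → (117.73,13.28).

Shape 2 is a closed polygon drawn with `<polygon>`. Its stroke #ff8800 means score at S515, F1886. After flipping Y the toolpath is (135.83,27.47) → (119.09,177.32) → (17.59,100.83) → (135.83,27.47), returning to the start.

Shape 3 is a quadratic bezier drawn with `<path>`. Its stroke #ff8800 means score at S515, F1886. After flipping Y the toolpath is (48.93,197.45) → (59.66,188.74) → (68.93,179.43) → (76.74,169.51) → (83.08,158.99) → (87.97,147.86) → (91.39,136.12) → (93.36,123.77) → (93.86,110.82).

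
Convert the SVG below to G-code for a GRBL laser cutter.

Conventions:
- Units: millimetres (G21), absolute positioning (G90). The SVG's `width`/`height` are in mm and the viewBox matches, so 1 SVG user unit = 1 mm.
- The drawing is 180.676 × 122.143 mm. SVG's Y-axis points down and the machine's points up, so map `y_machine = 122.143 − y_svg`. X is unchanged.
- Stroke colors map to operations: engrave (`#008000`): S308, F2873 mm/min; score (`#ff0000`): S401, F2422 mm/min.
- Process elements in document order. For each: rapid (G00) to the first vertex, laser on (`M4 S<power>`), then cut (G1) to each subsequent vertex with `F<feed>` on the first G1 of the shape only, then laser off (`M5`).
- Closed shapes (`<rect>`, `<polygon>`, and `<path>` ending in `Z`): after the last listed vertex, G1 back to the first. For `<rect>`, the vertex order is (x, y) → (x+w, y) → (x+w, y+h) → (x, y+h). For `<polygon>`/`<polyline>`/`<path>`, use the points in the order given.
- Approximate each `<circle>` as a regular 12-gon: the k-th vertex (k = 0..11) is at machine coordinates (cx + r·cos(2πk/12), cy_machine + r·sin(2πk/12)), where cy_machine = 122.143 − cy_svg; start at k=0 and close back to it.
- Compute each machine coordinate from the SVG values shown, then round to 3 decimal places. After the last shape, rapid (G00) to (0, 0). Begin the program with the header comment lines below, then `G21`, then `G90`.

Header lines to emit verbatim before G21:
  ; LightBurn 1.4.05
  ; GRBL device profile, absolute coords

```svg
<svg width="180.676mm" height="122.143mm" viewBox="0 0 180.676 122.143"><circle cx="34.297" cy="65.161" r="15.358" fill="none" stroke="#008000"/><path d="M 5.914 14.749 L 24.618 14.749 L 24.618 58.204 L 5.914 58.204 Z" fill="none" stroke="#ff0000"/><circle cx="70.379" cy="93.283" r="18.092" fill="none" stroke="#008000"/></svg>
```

; LightBurn 1.4.05
; GRBL device profile, absolute coords
G21
G90
G00 X49.655 Y56.982
M4 S308
G1 X47.597 Y64.661 F2873
G1 X41.976 Y70.282
G1 X34.297 Y72.340
G1 X26.618 Y70.282
G1 X20.997 Y64.661
G1 X18.939 Y56.982
G1 X20.997 Y49.303
G1 X26.618 Y43.682
G1 X34.297 Y41.624
G1 X41.976 Y43.682
G1 X47.597 Y49.303
G1 X49.655 Y56.982
M5
G00 X5.914 Y107.394
M4 S401
G1 X24.618 Y107.394 F2422
G1 X24.618 Y63.939
G1 X5.914 Y63.939
G1 X5.914 Y107.394
M5
G00 X88.471 Y28.860
M4 S308
G1 X86.047 Y37.906 F2873
G1 X79.425 Y44.528
G1 X70.379 Y46.952
G1 X61.333 Y44.528
G1 X54.711 Y37.906
G1 X52.287 Y28.860
G1 X54.711 Y19.814
G1 X61.333 Y13.192
G1 X70.379 Y10.768
G1 X79.425 Y13.192
G1 X86.047 Y19.814
G1 X88.471 Y28.860
M5
G00 X0.000 Y0.000

Since the viewBox matches the mm dimensions, user units are millimetres directly. The only transform is the Y-flip y_m = 122.143 − y_svg.

Shape 1 is a circle drawn with `<circle>`. Its stroke #008000 means engrave at S308, F2873. After flipping Y the toolpath is (49.655,56.982) → (47.597,64.661) → (41.976,70.282) → (34.297,72.340) → (26.618,70.282) → (20.997,64.661) → (18.939,56.982) → (20.997,49.303) → (26.618,43.682) → (34.297,41.624) → (41.976,43.682) → (47.597,49.303) → (49.655,56.982), returning to the start.

Shape 2 is a rectangle drawn with `<path>`. Its stroke #ff0000 means score at S401, F2422. After flipping Y the toolpath is (5.914,107.394) → (24.618,107.394) → (24.618,63.939) → (5.914,63.939) → (5.914,107.394), returning to the start.

Shape 3 is a circle drawn with `<circle>`. Its stroke #008000 means engrave at S308, F2873. After flipping Y the toolpath is (88.471,28.860) → (86.047,37.906) → (79.425,44.528) → (70.379,46.952) → (61.333,44.528) → (54.711,37.906) → (52.287,28.860) → (54.711,19.814) → (61.333,13.192) → (70.379,10.768) → (79.425,13.192) → (86.047,19.814) → (88.471,28.860), returning to the start.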